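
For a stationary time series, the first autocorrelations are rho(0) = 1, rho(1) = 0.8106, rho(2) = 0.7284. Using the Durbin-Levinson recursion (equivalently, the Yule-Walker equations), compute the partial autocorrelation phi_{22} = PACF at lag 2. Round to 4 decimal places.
\phi_{22} = 0.2080

The PACF at lag k is phi_{kk}, the last component of the solution
to the Yule-Walker system G_k phi = r_k where
  (G_k)_{ij} = rho(|i - j|), (r_k)_i = rho(i), i,j = 1..k.
Equivalently, Durbin-Levinson gives phi_{kk} iteratively:
  phi_{11} = rho(1)
  phi_{kk} = [rho(k) - sum_{j=1..k-1} phi_{k-1,j} rho(k-j)]
            / [1 - sum_{j=1..k-1} phi_{k-1,j} rho(j)],
  phi_{k,j} = phi_{k-1,j} - phi_{kk} phi_{k-1,k-j},  j = 1..k-1.
Step k = 1:
  phi_11 = rho(1) = 0.8106.
Step k = 2:
  phi_22 = [rho(2) - phi_11 rho(1)] / [1 - phi_11 rho(1)] = [0.7284 - (0.8106)(0.8106)] / [1 - (0.8106)(0.8106)]
         = 0.07132764 / 0.34292764 = 0.208.
Therefore phi_{22} = 0.2080.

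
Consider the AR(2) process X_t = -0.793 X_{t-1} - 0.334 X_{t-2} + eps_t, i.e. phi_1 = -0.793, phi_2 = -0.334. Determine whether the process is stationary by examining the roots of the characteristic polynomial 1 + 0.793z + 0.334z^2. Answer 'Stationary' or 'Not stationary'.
\text{Stationary}

The AR(p) characteristic polynomial is P(z) = 1 + 0.793z + 0.334z^2.
Stationarity requires all roots to lie outside the unit circle, i.e. |z| > 1 for every root.
Set 1 + (0.793) z + (0.334) z^2 = 0, i.e. a z^2 + b z + c = 0 with a = 0.334, b = 0.793, c = 1.
Discriminant D = b^2 - 4ac = (0.793)^2 - 4*(0.334)*1 = 0.628849 - (1.336) = -0.707151.
D < 0, so the roots are the complex-conjugate pair z = (-b +/- i sqrt(-D)) / (2a) = -1.1871 +/- 1.2589i.
For a conjugate pair |z|^2 = z * conj(z) = (product of roots) = c/a = 1/(0.334) = 2.994012, so |z| = sqrt(2.994012) = 1.7303 for both roots.
Moduli of all roots: 1.7303, 1.7303.
All moduli strictly greater than 1? Yes.
Verdict: Stationary.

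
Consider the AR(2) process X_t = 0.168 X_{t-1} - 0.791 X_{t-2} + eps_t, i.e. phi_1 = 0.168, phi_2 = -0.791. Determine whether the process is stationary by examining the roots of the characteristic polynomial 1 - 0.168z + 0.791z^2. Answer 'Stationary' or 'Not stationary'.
\text{Stationary}

The AR(p) characteristic polynomial is P(z) = 1 - 0.168z + 0.791z^2.
Stationarity requires all roots to lie outside the unit circle, i.e. |z| > 1 for every root.
Set 1 + (-0.168) z + (0.791) z^2 = 0, i.e. a z^2 + b z + c = 0 with a = 0.791, b = -0.168, c = 1.
Discriminant D = b^2 - 4ac = (-0.168)^2 - 4*(0.791)*1 = 0.028224 - (3.164) = -3.135776.
D < 0, so the roots are the complex-conjugate pair z = (-b +/- i sqrt(-D)) / (2a) = 0.1062 +/- 1.1194i.
For a conjugate pair |z|^2 = z * conj(z) = (product of roots) = c/a = 1/(0.791) = 1.264223, so |z| = sqrt(1.264223) = 1.1244 for both roots.
Moduli of all roots: 1.1244, 1.1244.
All moduli strictly greater than 1? Yes.
Verdict: Stationary.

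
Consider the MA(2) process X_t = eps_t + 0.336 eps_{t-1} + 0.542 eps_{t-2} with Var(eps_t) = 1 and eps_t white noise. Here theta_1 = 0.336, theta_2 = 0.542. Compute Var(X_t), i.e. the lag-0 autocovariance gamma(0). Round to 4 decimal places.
\gamma(0) = 1.4067

For an MA(q) process X_t = eps_t + sum_i theta_i eps_{t-i} with
Var(eps_t) = sigma^2, the variance is
  gamma(0) = sigma^2 * (1 + sum_i theta_i^2).
  sum_i theta_i^2 = (0.336)^2 + (0.542)^2 = 0.112896 + 0.293764 = 0.40666.
  gamma(0) = 1 * (1 + 0.40666) = 1 * 1.40666 = 1.40666, which rounds to 1.4067.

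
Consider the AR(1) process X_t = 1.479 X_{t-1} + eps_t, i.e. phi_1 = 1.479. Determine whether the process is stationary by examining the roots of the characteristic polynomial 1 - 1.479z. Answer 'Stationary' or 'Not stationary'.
\text{Not stationary}

The AR(p) characteristic polynomial is P(z) = 1 - 1.479z.
Stationarity requires all roots to lie outside the unit circle, i.e. |z| > 1 for every root.
This is linear in z: 1 + (-1.479) z = 0  =>  z = -1/(-1.479) = 0.676133,  |z| = 0.676133.
Moduli of all roots: 0.6761.
All moduli strictly greater than 1? No.
Verdict: Not stationary.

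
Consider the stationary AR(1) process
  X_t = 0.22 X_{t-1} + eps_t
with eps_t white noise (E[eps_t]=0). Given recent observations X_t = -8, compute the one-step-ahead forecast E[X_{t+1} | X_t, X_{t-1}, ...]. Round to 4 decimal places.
E[X_{t+1} \mid \mathcal F_t] = -1.7600

For an AR(p) model X_t = c + sum_i phi_i X_{t-i} + eps_t, the
one-step-ahead conditional mean is
  E[X_{t+1} | X_t, ...] = c + sum_i phi_i X_{t+1-i}.
Substitute known values:
  E[X_{t+1} | ...] = (0.22) * (-8)
                   = -1.7600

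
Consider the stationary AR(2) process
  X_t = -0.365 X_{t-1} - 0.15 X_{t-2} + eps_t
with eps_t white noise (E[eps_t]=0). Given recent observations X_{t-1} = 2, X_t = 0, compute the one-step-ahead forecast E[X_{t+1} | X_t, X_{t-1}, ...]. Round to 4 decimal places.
E[X_{t+1} \mid \mathcal F_t] = -0.3000

For an AR(p) model X_t = c + sum_i phi_i X_{t-i} + eps_t, the
one-step-ahead conditional mean is
  E[X_{t+1} | X_t, ...] = c + sum_i phi_i X_{t+1-i}.
Substitute known values:
  E[X_{t+1} | ...] = (-0.365) * (0) + (-0.15) * (2)
                   = -0.3000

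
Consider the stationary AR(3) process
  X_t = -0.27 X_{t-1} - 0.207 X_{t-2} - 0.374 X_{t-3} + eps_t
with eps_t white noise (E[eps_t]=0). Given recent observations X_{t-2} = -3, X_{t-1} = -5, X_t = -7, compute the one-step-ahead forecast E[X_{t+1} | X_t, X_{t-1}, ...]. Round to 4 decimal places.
E[X_{t+1} \mid \mathcal F_t] = 4.0470

For an AR(p) model X_t = c + sum_i phi_i X_{t-i} + eps_t, the
one-step-ahead conditional mean is
  E[X_{t+1} | X_t, ...] = c + sum_i phi_i X_{t+1-i}.
Substitute known values:
  E[X_{t+1} | ...] = (-0.27) * (-7) + (-0.207) * (-5) + (-0.374) * (-3)
                   = 4.0470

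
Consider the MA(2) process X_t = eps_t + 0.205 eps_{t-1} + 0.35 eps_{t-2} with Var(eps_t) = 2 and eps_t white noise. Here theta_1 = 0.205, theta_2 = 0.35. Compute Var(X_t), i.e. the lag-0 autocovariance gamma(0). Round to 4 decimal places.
\gamma(0) = 2.3291

For an MA(q) process X_t = eps_t + sum_i theta_i eps_{t-i} with
Var(eps_t) = sigma^2, the variance is
  gamma(0) = sigma^2 * (1 + sum_i theta_i^2).
  sum_i theta_i^2 = (0.205)^2 + (0.35)^2 = 0.042025 + 0.1225 = 0.164525.
  gamma(0) = 2 * (1 + 0.164525) = 2 * 1.164525 = 2.32905, which rounds to 2.3291.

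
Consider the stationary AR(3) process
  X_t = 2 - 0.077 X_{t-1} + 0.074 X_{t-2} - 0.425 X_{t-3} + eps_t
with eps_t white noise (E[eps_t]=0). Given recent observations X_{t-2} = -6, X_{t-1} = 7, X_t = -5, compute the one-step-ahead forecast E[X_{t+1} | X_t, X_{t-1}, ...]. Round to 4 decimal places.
E[X_{t+1} \mid \mathcal F_t] = 5.4530

For an AR(p) model X_t = c + sum_i phi_i X_{t-i} + eps_t, the
one-step-ahead conditional mean is
  E[X_{t+1} | X_t, ...] = c + sum_i phi_i X_{t+1-i}.
Substitute known values:
  E[X_{t+1} | ...] = 2 + (-0.077) * (-5) + (0.074) * (7) + (-0.425) * (-6)
                   = 5.4530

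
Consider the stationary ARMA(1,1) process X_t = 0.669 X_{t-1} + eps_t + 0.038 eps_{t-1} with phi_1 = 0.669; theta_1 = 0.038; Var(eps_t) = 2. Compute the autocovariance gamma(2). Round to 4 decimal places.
\gamma(2) = 1.7559

Multiply the model equation by X_{t-k} and take expectations. With theta_0 = psi_0 = 1 and psi_j the MA(infinity) weights, this gives
  gamma(k) - sum_i phi_i gamma(k-i) = c_k,
  c_k = sigma^2 * sum_{j=k..q} theta_j psi_{j-k}   (c_k = 0 for k > q),
using gamma(-m) = gamma(m).
psi-weights needed (psi_j = theta_j + sum_i phi_i psi_{j-i}):
  psi_1 = theta_1 + phi_1 = 0.038 + (0.669) = 0.707
Right-hand sides:
  c_0 = sigma^2 (1 + theta_1 psi_1) = 2 * (1 + (0.038)(0.707)) = 2 * 1.026866 = 2.053732
  c_1 = sigma^2 theta_1 = 2 * (0.038) = 0.076
  c_2 = 0
Equations for k = 0 and k = 1 (AR order 1):
  gamma(0) = phi_1 gamma(1) + c_0
  gamma(1) = phi_1 gamma(0) + c_1
Substituting the second into the first: gamma(0) (1 - phi_1^2) = c_0 + phi_1 c_1, so
  gamma(0) = (c_0 + phi_1 c_1) / (1 - phi_1^2) = (2.053732 + (0.669)(0.076)) / (1 - (0.669)^2) = 2.104576 / 0.552439 = 3.809608.
  gamma(1) = phi_1 gamma(0) + c_1 = (0.669)(3.809608) + (0.076) = 2.624628.
For k = 2 (> q): gamma(2) = phi_1 gamma(1) = (0.669)(2.624628) = 1.755876.
Therefore gamma(2) = 1.7559 (to 4 decimal places).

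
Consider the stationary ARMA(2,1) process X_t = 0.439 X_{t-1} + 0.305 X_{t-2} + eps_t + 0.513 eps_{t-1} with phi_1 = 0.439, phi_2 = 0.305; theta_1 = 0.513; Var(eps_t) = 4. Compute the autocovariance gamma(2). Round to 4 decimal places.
\gamma(2) = 9.4628

Multiply the model equation by X_{t-k} and take expectations. With theta_0 = psi_0 = 1 and psi_j the MA(infinity) weights, this gives
  gamma(k) - sum_i phi_i gamma(k-i) = c_k,
  c_k = sigma^2 * sum_{j=k..q} theta_j psi_{j-k}   (c_k = 0 for k > q),
using gamma(-m) = gamma(m).
psi-weights needed (psi_j = theta_j + sum_i phi_i psi_{j-i}):
  psi_1 = theta_1 + phi_1 = 0.513 + (0.439) = 0.952
Right-hand sides:
  c_0 = sigma^2 (1 + theta_1 psi_1) = 4 * (1 + (0.513)(0.952)) = 4 * 1.488376 = 5.953504
  c_1 = sigma^2 theta_1 = 4 * (0.513) = 2.052
  c_2 = 0
Equations for k = 0, 1, 2 (AR order 2, c_2 = 0):
  (E0) gamma(0) = phi_1 gamma(1) + phi_2 gamma(2) + c_0
  (E1) gamma(1) = phi_1 gamma(0) + phi_2 gamma(1) + c_1
  (E2) gamma(2) = phi_1 gamma(1) + phi_2 gamma(0)
From (E1): gamma(1) = A gamma(0) + B with
  A = phi_1 / (1 - phi_2) = 0.439 / 0.695 = 0.631655,   B = c_1 / (1 - phi_2) = 2.052 / 0.695 = 2.952518.
Insert (E2) into (E0): gamma(0) (1 - phi_2^2) = phi_1 (1 + phi_2) gamma(1) + c_0.
  phi_1 (1 + phi_2) = (0.439)(1.305) = 0.572895,   1 - phi_2^2 = 0.906975.
Replace gamma(1) by A gamma(0) + B and collect gamma(0):
  gamma(0) [0.906975 - (0.572895)(0.631655)] = (0.572895)(2.952518) + 5.953504
  gamma(0) * 0.545103 = 7.644987
  gamma(0) = 7.644987 / 0.545103 = 14.024843.
  gamma(1) = A gamma(0) + B = (0.631655)(14.024843) + (2.952518) = 11.811376.
  gamma(2) = phi_1 gamma(1) + phi_2 gamma(0) = (0.439)(11.811376) + (0.305)(14.024843) = 9.462771.
Therefore gamma(2) = 9.4628 (to 4 decimal places).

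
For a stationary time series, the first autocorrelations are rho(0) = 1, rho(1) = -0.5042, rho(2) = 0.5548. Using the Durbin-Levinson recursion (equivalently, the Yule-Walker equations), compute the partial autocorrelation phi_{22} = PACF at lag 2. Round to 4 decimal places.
\phi_{22} = 0.4030

The PACF at lag k is phi_{kk}, the last component of the solution
to the Yule-Walker system G_k phi = r_k where
  (G_k)_{ij} = rho(|i - j|), (r_k)_i = rho(i), i,j = 1..k.
Equivalently, Durbin-Levinson gives phi_{kk} iteratively:
  phi_{11} = rho(1)
  phi_{kk} = [rho(k) - sum_{j=1..k-1} phi_{k-1,j} rho(k-j)]
            / [1 - sum_{j=1..k-1} phi_{k-1,j} rho(j)],
  phi_{k,j} = phi_{k-1,j} - phi_{kk} phi_{k-1,k-j},  j = 1..k-1.
Step k = 1:
  phi_11 = rho(1) = -0.5042.
Step k = 2:
  phi_22 = [rho(2) - phi_11 rho(1)] / [1 - phi_11 rho(1)] = [0.5548 - (-0.5042)(-0.5042)] / [1 - (-0.5042)(-0.5042)]
         = 0.30058236 / 0.74578236 = 0.403.
Therefore phi_{22} = 0.4030.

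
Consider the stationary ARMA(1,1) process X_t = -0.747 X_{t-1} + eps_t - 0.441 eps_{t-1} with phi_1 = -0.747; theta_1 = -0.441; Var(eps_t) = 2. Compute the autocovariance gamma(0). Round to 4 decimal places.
\gamma(0) = 8.3863

Multiply the model equation by X_{t-k} and take expectations. With theta_0 = psi_0 = 1 and psi_j the MA(infinity) weights, this gives
  gamma(k) - sum_i phi_i gamma(k-i) = c_k,
  c_k = sigma^2 * sum_{j=k..q} theta_j psi_{j-k}   (c_k = 0 for k > q),
using gamma(-m) = gamma(m).
psi-weights needed (psi_j = theta_j + sum_i phi_i psi_{j-i}):
  psi_1 = theta_1 + phi_1 = -0.441 + (-0.747) = -1.188
Right-hand sides:
  c_0 = sigma^2 (1 + theta_1 psi_1) = 2 * (1 + (-0.441)(-1.188)) = 2 * 1.523908 = 3.047816
  c_1 = sigma^2 theta_1 = 2 * (-0.441) = -0.882
  c_2 = 0
Equations for k = 0 and k = 1 (AR order 1):
  gamma(0) = phi_1 gamma(1) + c_0
  gamma(1) = phi_1 gamma(0) + c_1
Substituting the second into the first: gamma(0) (1 - phi_1^2) = c_0 + phi_1 c_1, so
  gamma(0) = (c_0 + phi_1 c_1) / (1 - phi_1^2) = (3.047816 + (-0.747)(-0.882)) / (1 - (-0.747)^2) = 3.70667 / 0.441991 = 8.386302.
Therefore gamma(0) = 8.3863 (to 4 decimal places).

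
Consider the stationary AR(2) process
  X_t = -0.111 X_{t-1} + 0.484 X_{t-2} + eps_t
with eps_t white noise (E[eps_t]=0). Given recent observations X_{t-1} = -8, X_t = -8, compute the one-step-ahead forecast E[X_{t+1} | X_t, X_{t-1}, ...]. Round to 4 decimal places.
E[X_{t+1} \mid \mathcal F_t] = -2.9840

For an AR(p) model X_t = c + sum_i phi_i X_{t-i} + eps_t, the
one-step-ahead conditional mean is
  E[X_{t+1} | X_t, ...] = c + sum_i phi_i X_{t+1-i}.
Substitute known values:
  E[X_{t+1} | ...] = (-0.111) * (-8) + (0.484) * (-8)
                   = -2.9840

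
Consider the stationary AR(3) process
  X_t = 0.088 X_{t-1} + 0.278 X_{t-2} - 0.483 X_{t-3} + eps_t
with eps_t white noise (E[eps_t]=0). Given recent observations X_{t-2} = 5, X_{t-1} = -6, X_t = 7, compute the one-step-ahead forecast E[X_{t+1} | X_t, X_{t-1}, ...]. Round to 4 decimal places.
E[X_{t+1} \mid \mathcal F_t] = -3.4670

For an AR(p) model X_t = c + sum_i phi_i X_{t-i} + eps_t, the
one-step-ahead conditional mean is
  E[X_{t+1} | X_t, ...] = c + sum_i phi_i X_{t+1-i}.
Substitute known values:
  E[X_{t+1} | ...] = (0.088) * (7) + (0.278) * (-6) + (-0.483) * (5)
                   = -3.4670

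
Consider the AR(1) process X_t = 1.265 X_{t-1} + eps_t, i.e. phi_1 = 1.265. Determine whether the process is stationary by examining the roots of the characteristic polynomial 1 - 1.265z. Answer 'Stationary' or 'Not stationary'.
\text{Not stationary}

The AR(p) characteristic polynomial is P(z) = 1 - 1.265z.
Stationarity requires all roots to lie outside the unit circle, i.e. |z| > 1 for every root.
This is linear in z: 1 + (-1.265) z = 0  =>  z = -1/(-1.265) = 0.790514,  |z| = 0.790514.
Moduli of all roots: 0.7905.
All moduli strictly greater than 1? No.
Verdict: Not stationary.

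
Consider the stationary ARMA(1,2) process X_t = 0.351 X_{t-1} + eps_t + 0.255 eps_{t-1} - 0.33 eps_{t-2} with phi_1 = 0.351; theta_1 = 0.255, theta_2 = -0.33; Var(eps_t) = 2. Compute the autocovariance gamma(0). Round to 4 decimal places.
\gamma(0) = 2.7659

Multiply the model equation by X_{t-k} and take expectations. With theta_0 = psi_0 = 1 and psi_j the MA(infinity) weights, this gives
  gamma(k) - sum_i phi_i gamma(k-i) = c_k,
  c_k = sigma^2 * sum_{j=k..q} theta_j psi_{j-k}   (c_k = 0 for k > q),
using gamma(-m) = gamma(m).
psi-weights needed (psi_j = theta_j + sum_i phi_i psi_{j-i}):
  psi_1 = theta_1 + phi_1 = 0.255 + (0.351) = 0.606
  psi_2 = theta_2 + phi_1 psi_1 = -0.33 + (0.351)(0.606) = -0.117294
Right-hand sides:
  c_0 = sigma^2 (1 + theta_1 psi_1 + theta_2 psi_2) = 2 * (1 + (0.255)(0.606) + (-0.33)(-0.117294)) = 2 * 1.193237 = 2.386474
  c_1 = sigma^2 (theta_1 + theta_2 psi_1) = 2 * (0.255 + (-0.33)(0.606)) = 0.11004
  c_2 = sigma^2 theta_2 = 2 * (-0.33) = -0.66
Equations for k = 0 and k = 1 (AR order 1):
  gamma(0) = phi_1 gamma(1) + c_0
  gamma(1) = phi_1 gamma(0) + c_1
Substituting the second into the first: gamma(0) (1 - phi_1^2) = c_0 + phi_1 c_1, so
  gamma(0) = (c_0 + phi_1 c_1) / (1 - phi_1^2) = (2.386474 + (0.351)(0.11004)) / (1 - (0.351)^2) = 2.425098 / 0.876799 = 2.765854.
Therefore gamma(0) = 2.7659 (to 4 decimal places).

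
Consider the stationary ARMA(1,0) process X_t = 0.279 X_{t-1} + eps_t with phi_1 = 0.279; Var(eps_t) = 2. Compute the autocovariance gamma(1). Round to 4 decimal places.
\gamma(1) = 0.6051

Multiply the model equation by X_{t-k} and take expectations. With theta_0 = psi_0 = 1 and psi_j the MA(infinity) weights, this gives
  gamma(k) - sum_i phi_i gamma(k-i) = c_k,
  c_k = sigma^2 * sum_{j=k..q} theta_j psi_{j-k}   (c_k = 0 for k > q),
using gamma(-m) = gamma(m).
Pure AR (q = 0): c_0 = sigma^2 = 2, c_k = 0 for k >= 1.
Equations for k = 0 and k = 1 (AR order 1):
  gamma(0) = phi_1 gamma(1) + c_0
  gamma(1) = phi_1 gamma(0) + c_1
Substituting the second into the first: gamma(0) (1 - phi_1^2) = c_0 + phi_1 c_1, so
  gamma(0) = c_0 / (1 - phi_1^2) = 2 / (1 - (0.279)^2) = 2 / 0.922159 = 2.168823.
  gamma(1) = phi_1 gamma(0) = (0.279)(2.168823) = 0.605102.
Therefore gamma(1) = 0.6051 (to 4 decimal places).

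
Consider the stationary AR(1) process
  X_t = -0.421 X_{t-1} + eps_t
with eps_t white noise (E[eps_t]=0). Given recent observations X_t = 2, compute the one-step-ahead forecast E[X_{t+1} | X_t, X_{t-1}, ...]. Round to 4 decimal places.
E[X_{t+1} \mid \mathcal F_t] = -0.8420

For an AR(p) model X_t = c + sum_i phi_i X_{t-i} + eps_t, the
one-step-ahead conditional mean is
  E[X_{t+1} | X_t, ...] = c + sum_i phi_i X_{t+1-i}.
Substitute known values:
  E[X_{t+1} | ...] = (-0.421) * (2)
                   = -0.8420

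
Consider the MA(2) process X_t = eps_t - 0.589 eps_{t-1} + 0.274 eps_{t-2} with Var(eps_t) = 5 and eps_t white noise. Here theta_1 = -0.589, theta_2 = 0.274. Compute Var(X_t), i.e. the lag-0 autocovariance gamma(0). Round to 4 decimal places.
\gamma(0) = 7.1100

For an MA(q) process X_t = eps_t + sum_i theta_i eps_{t-i} with
Var(eps_t) = sigma^2, the variance is
  gamma(0) = sigma^2 * (1 + sum_i theta_i^2).
  sum_i theta_i^2 = (-0.589)^2 + (0.274)^2 = 0.346921 + 0.075076 = 0.421997.
  gamma(0) = 5 * (1 + 0.421997) = 5 * 1.421997 = 7.109985, which rounds to 7.1100.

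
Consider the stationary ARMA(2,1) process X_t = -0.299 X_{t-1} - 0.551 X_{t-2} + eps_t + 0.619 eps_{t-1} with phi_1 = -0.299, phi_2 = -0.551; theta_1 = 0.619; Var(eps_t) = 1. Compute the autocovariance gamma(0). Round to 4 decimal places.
\gamma(0) = 1.7069

Multiply the model equation by X_{t-k} and take expectations. With theta_0 = psi_0 = 1 and psi_j the MA(infinity) weights, this gives
  gamma(k) - sum_i phi_i gamma(k-i) = c_k,
  c_k = sigma^2 * sum_{j=k..q} theta_j psi_{j-k}   (c_k = 0 for k > q),
using gamma(-m) = gamma(m).
psi-weights needed (psi_j = theta_j + sum_i phi_i psi_{j-i}):
  psi_1 = theta_1 + phi_1 = 0.619 + (-0.299) = 0.32
Right-hand sides:
  c_0 = sigma^2 (1 + theta_1 psi_1) = 1 * (1 + (0.619)(0.32)) = 1 * 1.19808 = 1.19808
  c_1 = sigma^2 theta_1 = 1 * (0.619) = 0.619
  c_2 = 0
Equations for k = 0, 1, 2 (AR order 2, c_2 = 0):
  (E0) gamma(0) = phi_1 gamma(1) + phi_2 gamma(2) + c_0
  (E1) gamma(1) = phi_1 gamma(0) + phi_2 gamma(1) + c_1
  (E2) gamma(2) = phi_1 gamma(1) + phi_2 gamma(0)
From (E1): gamma(1) = A gamma(0) + B with
  A = phi_1 / (1 - phi_2) = -0.299 / 1.551 = -0.192779,   B = c_1 / (1 - phi_2) = 0.619 / 1.551 = 0.399097.
Insert (E2) into (E0): gamma(0) (1 - phi_2^2) = phi_1 (1 + phi_2) gamma(1) + c_0.
  phi_1 (1 + phi_2) = (-0.299)(0.449) = -0.134251,   1 - phi_2^2 = 0.696399.
Replace gamma(1) by A gamma(0) + B and collect gamma(0):
  gamma(0) [0.696399 - (-0.134251)(-0.192779)] = (-0.134251)(0.399097) + 1.19808
  gamma(0) * 0.670518 = 1.144501
  gamma(0) = 1.144501 / 0.670518 = 1.70689.
Therefore gamma(0) = 1.7069 (to 4 decimal places).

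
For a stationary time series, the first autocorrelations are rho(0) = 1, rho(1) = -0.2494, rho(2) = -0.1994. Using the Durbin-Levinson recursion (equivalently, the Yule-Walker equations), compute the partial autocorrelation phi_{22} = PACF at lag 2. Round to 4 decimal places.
\phi_{22} = -0.2790

The PACF at lag k is phi_{kk}, the last component of the solution
to the Yule-Walker system G_k phi = r_k where
  (G_k)_{ij} = rho(|i - j|), (r_k)_i = rho(i), i,j = 1..k.
Equivalently, Durbin-Levinson gives phi_{kk} iteratively:
  phi_{11} = rho(1)
  phi_{kk} = [rho(k) - sum_{j=1..k-1} phi_{k-1,j} rho(k-j)]
            / [1 - sum_{j=1..k-1} phi_{k-1,j} rho(j)],
  phi_{k,j} = phi_{k-1,j} - phi_{kk} phi_{k-1,k-j},  j = 1..k-1.
Step k = 1:
  phi_11 = rho(1) = -0.2494.
Step k = 2:
  phi_22 = [rho(2) - phi_11 rho(1)] / [1 - phi_11 rho(1)] = [-0.1994 - (-0.2494)(-0.2494)] / [1 - (-0.2494)(-0.2494)]
         = -0.26160036 / 0.93779964 = -0.279.
Therefore phi_{22} = -0.2790.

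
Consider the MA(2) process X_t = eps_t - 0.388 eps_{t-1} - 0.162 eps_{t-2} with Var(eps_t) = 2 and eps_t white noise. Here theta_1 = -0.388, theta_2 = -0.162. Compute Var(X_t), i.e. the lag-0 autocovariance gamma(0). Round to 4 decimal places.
\gamma(0) = 2.3536

For an MA(q) process X_t = eps_t + sum_i theta_i eps_{t-i} with
Var(eps_t) = sigma^2, the variance is
  gamma(0) = sigma^2 * (1 + sum_i theta_i^2).
  sum_i theta_i^2 = (-0.388)^2 + (-0.162)^2 = 0.150544 + 0.026244 = 0.176788.
  gamma(0) = 2 * (1 + 0.176788) = 2 * 1.176788 = 2.353576, which rounds to 2.3536.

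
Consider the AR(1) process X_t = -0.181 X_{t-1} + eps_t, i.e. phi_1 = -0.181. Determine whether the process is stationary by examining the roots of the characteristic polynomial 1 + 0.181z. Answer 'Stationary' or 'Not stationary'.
\text{Stationary}

The AR(p) characteristic polynomial is P(z) = 1 + 0.181z.
Stationarity requires all roots to lie outside the unit circle, i.e. |z| > 1 for every root.
This is linear in z: 1 + (0.181) z = 0  =>  z = -1/(0.181) = -5.524862,  |z| = 5.524862.
Moduli of all roots: 5.5249.
All moduli strictly greater than 1? Yes.
Verdict: Stationary.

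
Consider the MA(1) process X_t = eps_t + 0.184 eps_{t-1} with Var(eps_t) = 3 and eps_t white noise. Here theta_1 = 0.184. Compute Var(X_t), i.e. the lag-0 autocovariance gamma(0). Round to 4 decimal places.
\gamma(0) = 3.1016

For an MA(q) process X_t = eps_t + sum_i theta_i eps_{t-i} with
Var(eps_t) = sigma^2, the variance is
  gamma(0) = sigma^2 * (1 + sum_i theta_i^2).
  sum_i theta_i^2 = (0.184)^2 = 0.033856.
  gamma(0) = 3 * (1 + 0.033856) = 3 * 1.033856 = 3.101568, which rounds to 3.1016.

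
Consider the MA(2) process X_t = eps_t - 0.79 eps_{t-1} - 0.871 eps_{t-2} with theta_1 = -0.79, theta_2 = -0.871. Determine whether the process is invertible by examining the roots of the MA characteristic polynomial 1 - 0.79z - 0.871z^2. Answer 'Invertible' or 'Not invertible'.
\text{Not invertible}

The MA(q) characteristic polynomial is P(z) = 1 - 0.79z - 0.871z^2.
Invertibility requires all roots to lie outside the unit circle, i.e. |z| > 1 for every root.
Set 1 + (-0.79) z + (-0.871) z^2 = 0, i.e. a z^2 + b z + c = 0 with a = -0.871, b = -0.79, c = 1.
Discriminant D = b^2 - 4ac = (-0.79)^2 - 4*(-0.871)*1 = 0.6241 - (-3.484) = 4.1081.
D >= 0, so the roots are real: z = (-b +/- sqrt(D)) / (2a) = (0.79 +/- 2.026845) / (-1.742).
  z_1 = (0.79 + 2.026845) / (-1.742) = -1.617,   |z_1| = 1.617.
  z_2 = (0.79 - 2.026845) / (-1.742) = 0.71,   |z_2| = 0.71.
Moduli of all roots: 1.6170, 0.7100.
All moduli strictly greater than 1? No.
Verdict: Not invertible.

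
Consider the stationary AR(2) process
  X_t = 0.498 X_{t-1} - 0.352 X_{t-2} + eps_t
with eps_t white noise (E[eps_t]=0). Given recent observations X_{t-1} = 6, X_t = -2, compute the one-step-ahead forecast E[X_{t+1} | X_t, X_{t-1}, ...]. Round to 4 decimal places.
E[X_{t+1} \mid \mathcal F_t] = -3.1080

For an AR(p) model X_t = c + sum_i phi_i X_{t-i} + eps_t, the
one-step-ahead conditional mean is
  E[X_{t+1} | X_t, ...] = c + sum_i phi_i X_{t+1-i}.
Substitute known values:
  E[X_{t+1} | ...] = (0.498) * (-2) + (-0.352) * (6)
                   = -3.1080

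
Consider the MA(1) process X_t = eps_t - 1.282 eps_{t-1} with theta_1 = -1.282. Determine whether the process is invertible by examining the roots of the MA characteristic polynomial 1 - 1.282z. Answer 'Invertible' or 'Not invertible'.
\text{Not invertible}

The MA(q) characteristic polynomial is P(z) = 1 - 1.282z.
Invertibility requires all roots to lie outside the unit circle, i.e. |z| > 1 for every root.
This is linear in z: 1 + (-1.282) z = 0  =>  z = -1/(-1.282) = 0.780031,  |z| = 0.780031.
Moduli of all roots: 0.7800.
All moduli strictly greater than 1? No.
Verdict: Not invertible.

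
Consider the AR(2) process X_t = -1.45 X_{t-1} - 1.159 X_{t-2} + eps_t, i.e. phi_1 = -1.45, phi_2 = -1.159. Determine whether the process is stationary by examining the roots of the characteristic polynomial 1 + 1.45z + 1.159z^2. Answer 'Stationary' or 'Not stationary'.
\text{Not stationary}

The AR(p) characteristic polynomial is P(z) = 1 + 1.45z + 1.159z^2.
Stationarity requires all roots to lie outside the unit circle, i.e. |z| > 1 for every root.
Set 1 + (1.45) z + (1.159) z^2 = 0, i.e. a z^2 + b z + c = 0 with a = 1.159, b = 1.45, c = 1.
Discriminant D = b^2 - 4ac = (1.45)^2 - 4*(1.159)*1 = 2.1025 - (4.636) = -2.5335.
D < 0, so the roots are the complex-conjugate pair z = (-b +/- i sqrt(-D)) / (2a) = -0.6255 +/- 0.6867i.
For a conjugate pair |z|^2 = z * conj(z) = (product of roots) = c/a = 1/(1.159) = 0.862813, so |z| = sqrt(0.862813) = 0.9289 for both roots.
Moduli of all roots: 0.9289, 0.9289.
All moduli strictly greater than 1? No.
Verdict: Not stationary.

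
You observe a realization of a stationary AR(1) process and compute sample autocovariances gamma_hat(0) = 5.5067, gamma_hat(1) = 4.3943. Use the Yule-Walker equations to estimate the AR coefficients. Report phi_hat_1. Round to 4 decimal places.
\hat\phi_{1} = 0.7980

The Yule-Walker equations for an AR(p) process read, in matrix form,
  Gamma_p phi = r_p,   with   (Gamma_p)_{ij} = gamma(|i - j|),
                       (r_p)_i = gamma(i),   i,j = 1..p.
Substitute the sample gammas (Toeplitz matrix and right-hand side of size 1):
  Gamma_p = [[5.5067]]
  r_p     = [4.3943]
With p = 1 this is the single equation gamma(0) phi_1 = gamma(1):
  phi_hat_1 = gamma(1) / gamma(0) = 4.3943 / 5.5067 = 0.7980.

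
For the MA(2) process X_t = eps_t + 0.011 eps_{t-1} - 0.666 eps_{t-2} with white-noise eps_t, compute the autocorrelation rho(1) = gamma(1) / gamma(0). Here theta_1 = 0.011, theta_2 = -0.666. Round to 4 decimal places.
\rho(1) = 0.0025

For an MA(q) process with theta_0 = 1, the autocovariance is
  gamma(k) = sigma^2 * sum_{i=0..q-k} theta_i * theta_{i+k},
and rho(k) = gamma(k) / gamma(0). Sigma^2 cancels.
  numerator   = (1)*(0.011) + (0.011)*(-0.666) = 0.003674.
  denominator = (1)^2 + (0.011)^2 + (-0.666)^2 = 1.443677.
  rho(1) = 0.003674 / 1.443677 = 0.0025.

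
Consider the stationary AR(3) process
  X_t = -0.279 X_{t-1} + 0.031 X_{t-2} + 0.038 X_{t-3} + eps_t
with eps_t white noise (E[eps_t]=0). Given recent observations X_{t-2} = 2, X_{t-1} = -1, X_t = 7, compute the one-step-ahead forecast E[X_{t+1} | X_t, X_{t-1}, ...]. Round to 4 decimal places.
E[X_{t+1} \mid \mathcal F_t] = -1.9080

For an AR(p) model X_t = c + sum_i phi_i X_{t-i} + eps_t, the
one-step-ahead conditional mean is
  E[X_{t+1} | X_t, ...] = c + sum_i phi_i X_{t+1-i}.
Substitute known values:
  E[X_{t+1} | ...] = (-0.279) * (7) + (0.031) * (-1) + (0.038) * (2)
                   = -1.9080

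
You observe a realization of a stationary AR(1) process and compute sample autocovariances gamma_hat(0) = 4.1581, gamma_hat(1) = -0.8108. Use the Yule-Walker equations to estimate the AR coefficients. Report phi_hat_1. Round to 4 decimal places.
\hat\phi_{1} = -0.1950

The Yule-Walker equations for an AR(p) process read, in matrix form,
  Gamma_p phi = r_p,   with   (Gamma_p)_{ij} = gamma(|i - j|),
                       (r_p)_i = gamma(i),   i,j = 1..p.
Substitute the sample gammas (Toeplitz matrix and right-hand side of size 1):
  Gamma_p = [[4.1581]]
  r_p     = [-0.8108]
With p = 1 this is the single equation gamma(0) phi_1 = gamma(1):
  phi_hat_1 = gamma(1) / gamma(0) = -0.8108 / 4.1581 = -0.1950.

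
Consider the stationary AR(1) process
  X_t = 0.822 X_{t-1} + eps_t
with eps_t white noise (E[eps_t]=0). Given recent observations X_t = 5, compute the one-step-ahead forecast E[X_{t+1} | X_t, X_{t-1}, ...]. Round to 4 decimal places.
E[X_{t+1} \mid \mathcal F_t] = 4.1100

For an AR(p) model X_t = c + sum_i phi_i X_{t-i} + eps_t, the
one-step-ahead conditional mean is
  E[X_{t+1} | X_t, ...] = c + sum_i phi_i X_{t+1-i}.
Substitute known values:
  E[X_{t+1} | ...] = (0.822) * (5)
                   = 4.1100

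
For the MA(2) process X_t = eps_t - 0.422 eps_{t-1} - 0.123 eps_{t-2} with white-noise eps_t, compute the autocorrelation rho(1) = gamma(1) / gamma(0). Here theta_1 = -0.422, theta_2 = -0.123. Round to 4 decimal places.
\rho(1) = -0.3102

For an MA(q) process with theta_0 = 1, the autocovariance is
  gamma(k) = sigma^2 * sum_{i=0..q-k} theta_i * theta_{i+k},
and rho(k) = gamma(k) / gamma(0). Sigma^2 cancels.
  numerator   = (1)*(-0.422) + (-0.422)*(-0.123) = -0.370094.
  denominator = (1)^2 + (-0.422)^2 + (-0.123)^2 = 1.193213.
  rho(1) = -0.370094 / 1.193213 = -0.3102.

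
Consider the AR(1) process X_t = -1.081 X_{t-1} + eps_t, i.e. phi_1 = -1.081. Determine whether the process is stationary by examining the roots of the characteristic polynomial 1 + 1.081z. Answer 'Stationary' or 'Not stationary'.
\text{Not stationary}

The AR(p) characteristic polynomial is P(z) = 1 + 1.081z.
Stationarity requires all roots to lie outside the unit circle, i.e. |z| > 1 for every root.
This is linear in z: 1 + (1.081) z = 0  =>  z = -1/(1.081) = -0.925069,  |z| = 0.925069.
Moduli of all roots: 0.9251.
All moduli strictly greater than 1? No.
Verdict: Not stationary.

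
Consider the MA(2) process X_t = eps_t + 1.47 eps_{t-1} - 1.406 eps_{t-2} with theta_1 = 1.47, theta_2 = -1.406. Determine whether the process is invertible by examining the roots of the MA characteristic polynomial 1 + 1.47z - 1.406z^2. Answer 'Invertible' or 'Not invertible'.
\text{Not invertible}

The MA(q) characteristic polynomial is P(z) = 1 + 1.47z - 1.406z^2.
Invertibility requires all roots to lie outside the unit circle, i.e. |z| > 1 for every root.
Set 1 + (1.47) z + (-1.406) z^2 = 0, i.e. a z^2 + b z + c = 0 with a = -1.406, b = 1.47, c = 1.
Discriminant D = b^2 - 4ac = (1.47)^2 - 4*(-1.406)*1 = 2.1609 - (-5.624) = 7.7849.
D >= 0, so the roots are real: z = (-b +/- sqrt(D)) / (2a) = (-1.47 +/- 2.790143) / (-2.812).
  z_1 = (-1.47 + 2.790143) / (-2.812) = -0.4695,   |z_1| = 0.4695.
  z_2 = (-1.47 - 2.790143) / (-2.812) = 1.515,   |z_2| = 1.515.
Moduli of all roots: 0.4695, 1.5150.
All moduli strictly greater than 1? No.
Verdict: Not invertible.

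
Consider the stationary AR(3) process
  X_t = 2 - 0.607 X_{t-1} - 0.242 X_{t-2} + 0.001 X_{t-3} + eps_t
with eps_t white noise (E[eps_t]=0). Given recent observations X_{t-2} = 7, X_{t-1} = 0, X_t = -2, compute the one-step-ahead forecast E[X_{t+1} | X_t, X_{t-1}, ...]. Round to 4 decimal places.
E[X_{t+1} \mid \mathcal F_t] = 3.2210

For an AR(p) model X_t = c + sum_i phi_i X_{t-i} + eps_t, the
one-step-ahead conditional mean is
  E[X_{t+1} | X_t, ...] = c + sum_i phi_i X_{t+1-i}.
Substitute known values:
  E[X_{t+1} | ...] = 2 + (-0.607) * (-2) + (-0.242) * (0) + (0.001) * (7)
                   = 3.2210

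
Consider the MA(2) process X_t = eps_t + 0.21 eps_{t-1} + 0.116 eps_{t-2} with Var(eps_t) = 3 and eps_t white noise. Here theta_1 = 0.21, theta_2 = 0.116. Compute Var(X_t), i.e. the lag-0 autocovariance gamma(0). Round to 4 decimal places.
\gamma(0) = 3.1727

For an MA(q) process X_t = eps_t + sum_i theta_i eps_{t-i} with
Var(eps_t) = sigma^2, the variance is
  gamma(0) = sigma^2 * (1 + sum_i theta_i^2).
  sum_i theta_i^2 = (0.21)^2 + (0.116)^2 = 0.0441 + 0.013456 = 0.057556.
  gamma(0) = 3 * (1 + 0.057556) = 3 * 1.057556 = 3.172668, which rounds to 3.1727.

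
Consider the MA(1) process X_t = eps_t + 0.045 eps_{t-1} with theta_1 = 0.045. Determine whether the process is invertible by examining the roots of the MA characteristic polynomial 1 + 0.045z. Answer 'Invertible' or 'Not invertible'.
\text{Invertible}

The MA(q) characteristic polynomial is P(z) = 1 + 0.045z.
Invertibility requires all roots to lie outside the unit circle, i.e. |z| > 1 for every root.
This is linear in z: 1 + (0.045) z = 0  =>  z = -1/(0.045) = -22.222222,  |z| = 22.222222.
Moduli of all roots: 22.2222.
All moduli strictly greater than 1? Yes.
Verdict: Invertible.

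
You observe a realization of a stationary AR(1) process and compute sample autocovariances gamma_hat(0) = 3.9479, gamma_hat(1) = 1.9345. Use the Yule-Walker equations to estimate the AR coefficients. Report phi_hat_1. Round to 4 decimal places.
\hat\phi_{1} = 0.4900

The Yule-Walker equations for an AR(p) process read, in matrix form,
  Gamma_p phi = r_p,   with   (Gamma_p)_{ij} = gamma(|i - j|),
                       (r_p)_i = gamma(i),   i,j = 1..p.
Substitute the sample gammas (Toeplitz matrix and right-hand side of size 1):
  Gamma_p = [[3.9479]]
  r_p     = [1.9345]
With p = 1 this is the single equation gamma(0) phi_1 = gamma(1):
  phi_hat_1 = gamma(1) / gamma(0) = 1.9345 / 3.9479 = 0.4900.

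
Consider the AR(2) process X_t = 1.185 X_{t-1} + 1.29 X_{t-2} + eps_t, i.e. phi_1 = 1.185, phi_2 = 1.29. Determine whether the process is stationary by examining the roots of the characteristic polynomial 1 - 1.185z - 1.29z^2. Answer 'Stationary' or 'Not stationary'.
\text{Not stationary}

The AR(p) characteristic polynomial is P(z) = 1 - 1.185z - 1.29z^2.
Stationarity requires all roots to lie outside the unit circle, i.e. |z| > 1 for every root.
Set 1 + (-1.185) z + (-1.29) z^2 = 0, i.e. a z^2 + b z + c = 0 with a = -1.29, b = -1.185, c = 1.
Discriminant D = b^2 - 4ac = (-1.185)^2 - 4*(-1.29)*1 = 1.404225 - (-5.16) = 6.564225.
D >= 0, so the roots are real: z = (-b +/- sqrt(D)) / (2a) = (1.185 +/- 2.562074) / (-2.58).
  z_1 = (1.185 + 2.562074) / (-2.58) = -1.4524,   |z_1| = 1.4524.
  z_2 = (1.185 - 2.562074) / (-2.58) = 0.5337,   |z_2| = 0.5337.
Moduli of all roots: 1.4524, 0.5337.
All moduli strictly greater than 1? No.
Verdict: Not stationary.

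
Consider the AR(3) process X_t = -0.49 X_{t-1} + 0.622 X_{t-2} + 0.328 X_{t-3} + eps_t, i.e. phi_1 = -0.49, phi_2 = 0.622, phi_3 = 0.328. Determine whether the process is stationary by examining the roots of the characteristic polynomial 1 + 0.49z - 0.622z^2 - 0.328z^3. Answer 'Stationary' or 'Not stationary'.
\text{Stationary}

The AR(p) characteristic polynomial is P(z) = 1 + 0.49z - 0.622z^2 - 0.328z^3.
Stationarity requires all roots to lie outside the unit circle, i.e. |z| > 1 for every root.
Degree 3: look for a simple real root z0 first, then factor out (1 - z/z0) and solve the remaining quadratic.
Testing z0 = 1.25: P(1.25) = 1 + (0.49)(1.25) + (-0.622)(1.25)^2 + (-0.328)(1.25)^3
  = 1 + (0.6125) + (-0.971875) + (-0.640625) = 0.  So z_0 = 1.25 is a root, |z_0| = 1.25.
Divide out the factor (1 - 0.8 z) = (1 - z/z0) (since 1/z0 = 0.8):
  P(z) = (1 - 0.8 z)(1 + (1.29) z + (0.41) z^2)
  [check: z-coef 1.29 - (0.8) = 0.49; z^2-coef 0.41 - (0.8)(1.29) = -0.622; z^3-coef -(0.8)(0.41) = -0.328.]
Remaining roots from the quadratic factor 1 + (1.29) z + (0.41) z^2:
  Set 1 + (1.29) z + (0.41) z^2 = 0, i.e. a z^2 + b z + c = 0 with a = 0.41, b = 1.29, c = 1.
  Discriminant D = b^2 - 4ac = (1.29)^2 - 4*(0.41)*1 = 1.6641 - (1.64) = 0.0241.
  D >= 0, so the roots are real: z = (-b +/- sqrt(D)) / (2a) = (-1.29 +/- 0.155242) / (0.82).
    z_1 = (-1.29 + 0.155242) / (0.82) = -1.3839,   |z_1| = 1.3839.
    z_2 = (-1.29 - 0.155242) / (0.82) = -1.7625,   |z_2| = 1.7625.
Moduli of all roots: 1.2500, 1.3839, 1.7625.
All moduli strictly greater than 1? Yes.
Verdict: Stationary.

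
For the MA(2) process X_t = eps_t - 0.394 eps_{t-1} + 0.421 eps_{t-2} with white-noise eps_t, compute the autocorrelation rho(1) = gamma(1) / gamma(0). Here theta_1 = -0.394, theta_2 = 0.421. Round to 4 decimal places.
\rho(1) = -0.4202

For an MA(q) process with theta_0 = 1, the autocovariance is
  gamma(k) = sigma^2 * sum_{i=0..q-k} theta_i * theta_{i+k},
and rho(k) = gamma(k) / gamma(0). Sigma^2 cancels.
  numerator   = (1)*(-0.394) + (-0.394)*(0.421) = -0.559874.
  denominator = (1)^2 + (-0.394)^2 + (0.421)^2 = 1.332477.
  rho(1) = -0.559874 / 1.332477 = -0.4202.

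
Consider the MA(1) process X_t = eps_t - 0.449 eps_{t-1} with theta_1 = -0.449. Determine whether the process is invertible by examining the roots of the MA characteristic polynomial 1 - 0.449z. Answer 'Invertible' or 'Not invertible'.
\text{Invertible}

The MA(q) characteristic polynomial is P(z) = 1 - 0.449z.
Invertibility requires all roots to lie outside the unit circle, i.e. |z| > 1 for every root.
This is linear in z: 1 + (-0.449) z = 0  =>  z = -1/(-0.449) = 2.227171,  |z| = 2.227171.
Moduli of all roots: 2.2272.
All moduli strictly greater than 1? Yes.
Verdict: Invertible.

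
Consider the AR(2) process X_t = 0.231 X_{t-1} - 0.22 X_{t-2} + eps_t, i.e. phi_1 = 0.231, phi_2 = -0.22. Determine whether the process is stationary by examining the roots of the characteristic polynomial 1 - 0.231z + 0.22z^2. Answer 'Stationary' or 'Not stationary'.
\text{Stationary}

The AR(p) characteristic polynomial is P(z) = 1 - 0.231z + 0.22z^2.
Stationarity requires all roots to lie outside the unit circle, i.e. |z| > 1 for every root.
Set 1 + (-0.231) z + (0.22) z^2 = 0, i.e. a z^2 + b z + c = 0 with a = 0.22, b = -0.231, c = 1.
Discriminant D = b^2 - 4ac = (-0.231)^2 - 4*(0.22)*1 = 0.053361 - (0.88) = -0.826639.
D < 0, so the roots are the complex-conjugate pair z = (-b +/- i sqrt(-D)) / (2a) = 0.525 +/- 2.0664i.
For a conjugate pair |z|^2 = z * conj(z) = (product of roots) = c/a = 1/(0.22) = 4.545455, so |z| = sqrt(4.545455) = 2.132 for both roots.
Moduli of all roots: 2.1320, 2.1320.
All moduli strictly greater than 1? Yes.
Verdict: Stationary.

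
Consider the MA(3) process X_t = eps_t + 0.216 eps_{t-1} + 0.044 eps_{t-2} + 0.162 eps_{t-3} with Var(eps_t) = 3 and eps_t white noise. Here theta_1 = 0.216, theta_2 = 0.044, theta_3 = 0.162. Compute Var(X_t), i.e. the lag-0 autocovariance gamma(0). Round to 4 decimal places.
\gamma(0) = 3.2245

For an MA(q) process X_t = eps_t + sum_i theta_i eps_{t-i} with
Var(eps_t) = sigma^2, the variance is
  gamma(0) = sigma^2 * (1 + sum_i theta_i^2).
  sum_i theta_i^2 = (0.216)^2 + (0.044)^2 + (0.162)^2 = 0.046656 + 0.001936 + 0.026244 = 0.074836.
  gamma(0) = 3 * (1 + 0.074836) = 3 * 1.074836 = 3.224508, which rounds to 3.2245.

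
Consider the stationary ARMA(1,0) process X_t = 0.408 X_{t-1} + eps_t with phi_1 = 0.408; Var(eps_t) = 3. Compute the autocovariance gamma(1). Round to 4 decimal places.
\gamma(1) = 1.4684

Multiply the model equation by X_{t-k} and take expectations. With theta_0 = psi_0 = 1 and psi_j the MA(infinity) weights, this gives
  gamma(k) - sum_i phi_i gamma(k-i) = c_k,
  c_k = sigma^2 * sum_{j=k..q} theta_j psi_{j-k}   (c_k = 0 for k > q),
using gamma(-m) = gamma(m).
Pure AR (q = 0): c_0 = sigma^2 = 3, c_k = 0 for k >= 1.
Equations for k = 0 and k = 1 (AR order 1):
  gamma(0) = phi_1 gamma(1) + c_0
  gamma(1) = phi_1 gamma(0) + c_1
Substituting the second into the first: gamma(0) (1 - phi_1^2) = c_0 + phi_1 c_1, so
  gamma(0) = c_0 / (1 - phi_1^2) = 3 / (1 - (0.408)^2) = 3 / 0.833536 = 3.599125.
  gamma(1) = phi_1 gamma(0) = (0.408)(3.599125) = 1.468443.
Therefore gamma(1) = 1.4684 (to 4 decimal places).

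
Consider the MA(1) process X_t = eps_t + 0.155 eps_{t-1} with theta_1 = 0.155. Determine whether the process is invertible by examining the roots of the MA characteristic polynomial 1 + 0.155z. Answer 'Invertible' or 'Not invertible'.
\text{Invertible}

The MA(q) characteristic polynomial is P(z) = 1 + 0.155z.
Invertibility requires all roots to lie outside the unit circle, i.e. |z| > 1 for every root.
This is linear in z: 1 + (0.155) z = 0  =>  z = -1/(0.155) = -6.451613,  |z| = 6.451613.
Moduli of all roots: 6.4516.
All moduli strictly greater than 1? Yes.
Verdict: Invertible.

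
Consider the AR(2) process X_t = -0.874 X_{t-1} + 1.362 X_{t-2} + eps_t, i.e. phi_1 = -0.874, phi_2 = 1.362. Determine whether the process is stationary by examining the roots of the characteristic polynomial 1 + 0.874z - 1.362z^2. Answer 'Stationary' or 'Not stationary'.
\text{Not stationary}

The AR(p) characteristic polynomial is P(z) = 1 + 0.874z - 1.362z^2.
Stationarity requires all roots to lie outside the unit circle, i.e. |z| > 1 for every root.
Set 1 + (0.874) z + (-1.362) z^2 = 0, i.e. a z^2 + b z + c = 0 with a = -1.362, b = 0.874, c = 1.
Discriminant D = b^2 - 4ac = (0.874)^2 - 4*(-1.362)*1 = 0.763876 - (-5.448) = 6.211876.
D >= 0, so the roots are real: z = (-b +/- sqrt(D)) / (2a) = (-0.874 +/- 2.492364) / (-2.724).
  z_1 = (-0.874 + 2.492364) / (-2.724) = -0.5941,   |z_1| = 0.5941.
  z_2 = (-0.874 - 2.492364) / (-2.724) = 1.2358,   |z_2| = 1.2358.
Moduli of all roots: 0.5941, 1.2358.
All moduli strictly greater than 1? No.
Verdict: Not stationary.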